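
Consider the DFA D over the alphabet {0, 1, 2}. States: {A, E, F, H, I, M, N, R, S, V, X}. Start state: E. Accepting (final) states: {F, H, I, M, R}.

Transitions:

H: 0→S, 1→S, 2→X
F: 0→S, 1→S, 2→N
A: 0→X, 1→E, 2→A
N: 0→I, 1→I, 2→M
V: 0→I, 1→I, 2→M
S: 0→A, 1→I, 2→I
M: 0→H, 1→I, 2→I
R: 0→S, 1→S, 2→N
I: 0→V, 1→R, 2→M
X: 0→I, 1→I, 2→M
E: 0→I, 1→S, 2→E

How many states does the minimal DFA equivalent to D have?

7

States {F} cannot be reached from the start state, so discard them.
P0 = {H,I,M,R} | {A,E,N,S,V,X}.
Refine {H,I,M,R} on symbol 0: members go to different blocks, giving {H,I,R} and {M}.
Split {H,I,R} by δ(·,1) → {H,R} and {I}.
On input 0, block {A,E,N,S,V,X} splits into {E,N,V,X} and {A,S}.
On input 1, block {E,N,V,X} splits into {N,V,X} and {E}.
Split {A,S} by δ(·,0) → {S} and {A}.
The partition is now stable with 7 blocks: {H,R} | {N,V,X} | {M} | {I} | {S} | {E} | {A}.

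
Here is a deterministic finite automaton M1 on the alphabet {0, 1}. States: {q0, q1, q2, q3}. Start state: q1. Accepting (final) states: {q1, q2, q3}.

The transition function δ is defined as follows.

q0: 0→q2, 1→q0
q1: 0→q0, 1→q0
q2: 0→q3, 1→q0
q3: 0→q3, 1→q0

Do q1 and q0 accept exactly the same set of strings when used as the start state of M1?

No

Every state is reachable, so we keep all 4.
P0 = {q1,q2,q3} | {q0}.
Split {q1,q2,q3} by δ(·,0) → {q2,q3} and {q1}.
No further refinement is possible. Final partition (3 blocks): {q2,q3} | {q0} | {q1}.
q1 and q0 end up in different blocks, so they are distinguishable. For instance, the string 'ε' is accepted from only q1.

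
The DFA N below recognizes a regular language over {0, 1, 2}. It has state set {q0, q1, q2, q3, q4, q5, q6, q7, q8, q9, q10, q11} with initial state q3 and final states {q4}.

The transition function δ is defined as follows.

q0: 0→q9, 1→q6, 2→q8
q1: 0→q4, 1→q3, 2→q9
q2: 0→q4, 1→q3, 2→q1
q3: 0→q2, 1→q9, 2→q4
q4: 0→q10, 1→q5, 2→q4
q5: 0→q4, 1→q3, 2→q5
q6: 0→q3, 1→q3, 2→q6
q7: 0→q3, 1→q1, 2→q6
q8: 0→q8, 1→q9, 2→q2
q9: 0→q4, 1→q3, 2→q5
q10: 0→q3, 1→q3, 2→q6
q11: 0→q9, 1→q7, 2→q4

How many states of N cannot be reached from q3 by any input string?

4

BFS from q3 reaches {q1, q2, q3, q4, q5, q6, q9, q10}; the 4 state(s) q0, q7, q8, q11 are never visited.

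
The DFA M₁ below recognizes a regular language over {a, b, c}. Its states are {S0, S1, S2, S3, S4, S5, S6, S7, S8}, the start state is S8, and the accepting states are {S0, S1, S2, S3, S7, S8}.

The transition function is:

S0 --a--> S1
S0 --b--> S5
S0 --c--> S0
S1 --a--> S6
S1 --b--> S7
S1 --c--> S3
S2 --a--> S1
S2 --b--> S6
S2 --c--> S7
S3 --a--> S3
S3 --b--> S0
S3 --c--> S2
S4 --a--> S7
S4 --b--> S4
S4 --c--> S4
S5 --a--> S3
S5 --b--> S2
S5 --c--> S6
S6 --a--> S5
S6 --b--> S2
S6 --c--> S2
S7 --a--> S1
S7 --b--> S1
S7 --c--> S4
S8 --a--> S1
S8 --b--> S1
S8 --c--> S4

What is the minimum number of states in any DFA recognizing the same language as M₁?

8

All states are reachable from the start state.
Start with accepting vs non-accepting: {S0,S1,S2,S3,S7,S8} | {S4,S5,S6}.
On input a, block {S0,S1,S2,S3,S7,S8} splits into {S0,S2,S3,S7,S8} and {S1}.
Split {S0,S2,S3,S7,S8} by δ(·,a) → {S0,S2,S7,S8} and {S3}.
On input b, block {S0,S2,S7,S8} splits into {S0,S2} and {S7,S8}.
Split {S0,S2} by δ(·,c) → {S0} and {S2}.
Split {S4,S5,S6} by δ(·,a) → {S4} and {S5} and {S6}.
The partition is now stable with 8 blocks: {S0} | {S4} | {S1} | {S3} | {S7,S8} | {S2} | {S5} | {S6}.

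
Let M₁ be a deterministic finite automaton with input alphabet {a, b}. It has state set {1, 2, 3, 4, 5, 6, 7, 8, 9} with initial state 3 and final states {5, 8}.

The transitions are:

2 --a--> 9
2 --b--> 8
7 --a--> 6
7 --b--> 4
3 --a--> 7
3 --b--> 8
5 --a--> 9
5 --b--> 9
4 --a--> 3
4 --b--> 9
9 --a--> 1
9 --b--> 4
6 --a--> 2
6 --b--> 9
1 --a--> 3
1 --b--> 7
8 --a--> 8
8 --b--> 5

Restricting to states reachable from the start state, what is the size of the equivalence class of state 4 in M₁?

3

Initial partition by acceptance: {5,8} | {1,2,3,4,6,7,9}.
Split {5,8} by δ(·,a) → {5} and {8}.
Split {1,2,3,4,6,7,9} by δ(·,b) → {1,4,6,7,9} and {2,3}.
Split {1,4,6,7,9} by δ(·,a) → {1,4,6} and {7,9}.
No further refinement is possible. Final partition (5 blocks): {5} | {1,4,6} | {8} | {2,3} | {7,9}.
State 4 belongs to the block {1,4,6}, which has 3 states.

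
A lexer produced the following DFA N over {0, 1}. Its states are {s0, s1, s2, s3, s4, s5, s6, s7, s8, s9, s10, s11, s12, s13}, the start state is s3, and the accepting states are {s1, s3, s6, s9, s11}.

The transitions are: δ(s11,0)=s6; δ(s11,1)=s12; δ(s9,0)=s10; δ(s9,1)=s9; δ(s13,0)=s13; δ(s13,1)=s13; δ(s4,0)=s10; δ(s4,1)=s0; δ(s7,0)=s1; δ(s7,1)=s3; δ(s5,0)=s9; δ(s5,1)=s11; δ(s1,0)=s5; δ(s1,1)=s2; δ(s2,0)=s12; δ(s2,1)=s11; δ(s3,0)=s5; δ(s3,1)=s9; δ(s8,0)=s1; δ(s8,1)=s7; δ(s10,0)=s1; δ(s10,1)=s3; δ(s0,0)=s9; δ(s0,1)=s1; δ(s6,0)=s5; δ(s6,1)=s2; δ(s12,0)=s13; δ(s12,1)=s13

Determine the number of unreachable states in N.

4

Starting at s3 and following transitions, the reachable set is {s1, s2, s3, s5, s6, s9, s10, s11, s12, s13}. That leaves s0, s4, s7, s8 unreachable — 4 in total.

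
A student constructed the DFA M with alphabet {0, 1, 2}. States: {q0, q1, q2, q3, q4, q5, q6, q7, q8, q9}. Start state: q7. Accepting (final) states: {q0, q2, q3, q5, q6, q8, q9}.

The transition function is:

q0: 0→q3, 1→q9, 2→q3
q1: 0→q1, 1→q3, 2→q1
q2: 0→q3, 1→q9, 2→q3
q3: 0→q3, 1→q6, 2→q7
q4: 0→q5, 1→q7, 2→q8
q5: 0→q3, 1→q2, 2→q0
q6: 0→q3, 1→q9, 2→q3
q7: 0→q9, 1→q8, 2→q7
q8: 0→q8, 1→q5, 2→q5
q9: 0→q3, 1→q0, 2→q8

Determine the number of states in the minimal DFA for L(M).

6

States {q1,q4} cannot be reached from the start state, so discard them.
Initial partition by acceptance: {q0,q2,q3,q5,q6,q8,q9} | {q7}.
Split {q0,q2,q3,q5,q6,q8,q9} by δ(·,2) → {q0,q2,q5,q6,q8,q9} and {q3}.
On input 0, block {q0,q2,q5,q6,q8,q9} splits into {q0,q2,q5,q6,q9} and {q8}.
On input 2, block {q0,q2,q5,q6,q9} splits into {q0,q2,q6} and {q5} and {q9}.
The partition is now stable with 6 blocks: {q0,q2,q6} | {q7} | {q3} | {q8} | {q5} | {q9}.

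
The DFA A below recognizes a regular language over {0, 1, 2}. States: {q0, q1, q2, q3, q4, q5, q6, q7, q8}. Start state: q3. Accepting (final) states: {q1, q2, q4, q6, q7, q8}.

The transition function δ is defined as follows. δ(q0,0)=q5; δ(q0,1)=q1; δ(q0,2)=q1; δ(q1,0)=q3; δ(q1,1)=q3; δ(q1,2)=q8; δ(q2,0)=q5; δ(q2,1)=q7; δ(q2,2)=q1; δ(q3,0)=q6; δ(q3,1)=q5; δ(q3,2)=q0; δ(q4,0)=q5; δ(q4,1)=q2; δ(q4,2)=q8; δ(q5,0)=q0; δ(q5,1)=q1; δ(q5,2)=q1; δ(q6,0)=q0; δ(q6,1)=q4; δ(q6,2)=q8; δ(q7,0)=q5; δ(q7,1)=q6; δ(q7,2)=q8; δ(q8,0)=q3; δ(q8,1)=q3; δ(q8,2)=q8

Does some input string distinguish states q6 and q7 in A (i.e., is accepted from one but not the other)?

No

Every state is reachable, so we keep all 9.
Initial partition by acceptance: {q1,q2,q4,q6,q7,q8} | {q0,q3,q5}.
On input 1, block {q1,q2,q4,q6,q7,q8} splits into {q2,q4,q6,q7} and {q1,q8}.
Split {q0,q3,q5} by δ(·,0) → {q0,q5} and {q3}.
Stable partition: {q2,q4,q6,q7} | {q0,q5} | {q1,q8} | {q3} — 4 equivalence classes.
q6 and q7 lie in the same block of the stable partition, so they are equivalent — no string distinguishes them.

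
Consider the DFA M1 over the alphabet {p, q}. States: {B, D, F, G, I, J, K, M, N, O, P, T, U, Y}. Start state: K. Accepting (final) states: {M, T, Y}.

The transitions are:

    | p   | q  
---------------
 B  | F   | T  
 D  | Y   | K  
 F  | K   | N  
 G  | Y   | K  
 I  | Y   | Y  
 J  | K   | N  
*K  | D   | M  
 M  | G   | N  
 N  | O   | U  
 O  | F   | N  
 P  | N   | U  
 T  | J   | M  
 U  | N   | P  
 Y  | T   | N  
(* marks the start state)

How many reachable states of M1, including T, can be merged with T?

Reachable states from the start: {D,F,G,J,K,M,N,O,P,T,U,Y}. Unreachable: {B,I} — drop them.
Initial partition by acceptance: {M,T,Y} | {D,F,G,J,K,N,O,P,U}.
Refine {M,T,Y} on symbol p: members go to different blocks, giving {M,T} and {Y}.
On input q, block {M,T} splits into {M} and {T}.
On input p, block {D,F,G,J,K,N,O,P,U} splits into {F,J,K,N,O,P,U} and {D,G}.
Split {F,J,K,N,O,P,U} by δ(·,p) → {F,J,N,O,P,U} and {K}.
On input p, block {F,J,N,O,P,U} splits into {N,O,P,U} and {F,J}.
Split {N,O,P,U} by δ(·,p) → {N,P,U} and {O}.
On input p, block {N,P,U} splits into {P,U} and {N}.
No further refinement is possible. Final partition (9 blocks): {M} | {P,U} | {Y} | {T} | {D,G} | {K} | {F,J} | {O} | {N}.
The equivalence class containing T is {T}, of size 1.

1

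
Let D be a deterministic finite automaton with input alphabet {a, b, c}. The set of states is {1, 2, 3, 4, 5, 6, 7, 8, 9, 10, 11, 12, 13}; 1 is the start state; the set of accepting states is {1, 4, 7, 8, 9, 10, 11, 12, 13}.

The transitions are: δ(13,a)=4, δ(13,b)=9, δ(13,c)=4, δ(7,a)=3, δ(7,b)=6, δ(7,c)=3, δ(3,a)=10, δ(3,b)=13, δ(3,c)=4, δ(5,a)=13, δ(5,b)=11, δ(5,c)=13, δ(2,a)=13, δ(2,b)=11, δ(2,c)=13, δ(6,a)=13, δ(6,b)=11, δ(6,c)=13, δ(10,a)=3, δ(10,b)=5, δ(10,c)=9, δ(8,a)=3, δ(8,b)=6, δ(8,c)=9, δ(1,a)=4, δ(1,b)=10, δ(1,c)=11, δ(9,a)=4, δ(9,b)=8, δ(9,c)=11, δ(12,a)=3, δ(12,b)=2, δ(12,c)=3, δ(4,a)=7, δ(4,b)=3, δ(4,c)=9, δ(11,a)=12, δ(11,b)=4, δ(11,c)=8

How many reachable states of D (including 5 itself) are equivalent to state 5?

Every state is reachable, so we keep all 13.
Initial partition by acceptance: {1,4,7,8,9,10,11,12,13} | {2,3,5,6}.
Refine {1,4,7,8,9,10,11,12,13} on symbol a: members go to different blocks, giving {1,4,9,11,13} and {7,8,10,12}.
On input a, block {1,4,9,11,13} splits into {1,9,13} and {4,11}.
On input b, block {1,9,13} splits into {1,9} and {13}.
Split {2,3,5,6} by δ(·,a) → {2,5,6} and {3}.
Refine {7,8,10,12} on symbol c: members go to different blocks, giving {7,12} and {8,10}.
On input b, block {4,11} splits into {4} and {11}.
No further refinement is possible. Final partition (8 blocks): {1,9} | {2,5,6} | {7,12} | {4} | {13} | {3} | {8,10} | {11}.
State 5 belongs to the block {2,5,6}, which has 3 states.

3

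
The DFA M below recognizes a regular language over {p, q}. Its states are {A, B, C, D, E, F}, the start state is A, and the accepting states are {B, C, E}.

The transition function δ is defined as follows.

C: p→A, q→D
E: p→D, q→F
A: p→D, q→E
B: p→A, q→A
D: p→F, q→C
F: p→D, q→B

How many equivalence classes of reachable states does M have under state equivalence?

Every state is reachable, so we keep all 6.
Initial partition by acceptance: {B,C,E} | {A,D,F}.
Stable partition: {B,C,E} | {A,D,F} — 2 equivalence classes.

2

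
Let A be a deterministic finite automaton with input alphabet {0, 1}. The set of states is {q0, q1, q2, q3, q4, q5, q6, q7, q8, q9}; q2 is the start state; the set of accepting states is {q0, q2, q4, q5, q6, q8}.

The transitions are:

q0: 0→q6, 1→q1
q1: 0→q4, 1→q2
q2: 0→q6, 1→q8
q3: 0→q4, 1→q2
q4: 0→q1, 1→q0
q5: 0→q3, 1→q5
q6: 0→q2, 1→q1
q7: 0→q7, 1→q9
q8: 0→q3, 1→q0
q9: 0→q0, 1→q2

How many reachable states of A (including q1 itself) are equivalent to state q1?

2

Reachable states from the start: {q0,q1,q2,q3,q4,q6,q8}. Unreachable: {q5,q7,q9} — drop them.
P0 = {q0,q2,q4,q6,q8} | {q1,q3}.
On input 0, block {q0,q2,q4,q6,q8} splits into {q0,q2,q6} and {q4,q8}.
On input 1, block {q0,q2,q6} splits into {q0,q6} and {q2}.
Split {q0,q6} by δ(·,0) → {q0} and {q6}.
The partition is now stable with 5 blocks: {q0} | {q1,q3} | {q4,q8} | {q2} | {q6}.
The equivalence class containing q1 is {q1,q3}, of size 2.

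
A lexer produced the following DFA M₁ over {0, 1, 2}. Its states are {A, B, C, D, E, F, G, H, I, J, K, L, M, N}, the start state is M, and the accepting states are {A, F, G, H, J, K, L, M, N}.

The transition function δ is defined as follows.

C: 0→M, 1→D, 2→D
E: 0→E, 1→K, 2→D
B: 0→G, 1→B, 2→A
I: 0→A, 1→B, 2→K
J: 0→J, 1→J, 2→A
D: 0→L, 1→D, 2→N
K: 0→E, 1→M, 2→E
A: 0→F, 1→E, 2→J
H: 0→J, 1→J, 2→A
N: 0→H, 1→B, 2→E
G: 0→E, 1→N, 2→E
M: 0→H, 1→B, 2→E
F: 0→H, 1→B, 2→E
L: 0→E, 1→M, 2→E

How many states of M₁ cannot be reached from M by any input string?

BFS from M reaches {A, B, D, E, F, G, H, J, K, L, M, N}; the 2 state(s) C, I are never visited.

2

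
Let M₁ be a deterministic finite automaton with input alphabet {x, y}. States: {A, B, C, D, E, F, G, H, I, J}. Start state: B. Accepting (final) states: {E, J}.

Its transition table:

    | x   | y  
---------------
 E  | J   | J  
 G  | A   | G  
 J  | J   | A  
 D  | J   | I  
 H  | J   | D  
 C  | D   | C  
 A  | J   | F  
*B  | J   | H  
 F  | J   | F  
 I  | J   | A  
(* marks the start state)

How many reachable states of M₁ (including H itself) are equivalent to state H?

States {C,E,G} cannot be reached from the start state, so discard them.
Initial partition by acceptance: {J} | {A,B,D,F,H,I}.
Stable partition: {J} | {A,B,D,F,H,I} — 2 equivalence classes.
State H belongs to the block {A,B,D,F,H,I}, which has 6 states.

6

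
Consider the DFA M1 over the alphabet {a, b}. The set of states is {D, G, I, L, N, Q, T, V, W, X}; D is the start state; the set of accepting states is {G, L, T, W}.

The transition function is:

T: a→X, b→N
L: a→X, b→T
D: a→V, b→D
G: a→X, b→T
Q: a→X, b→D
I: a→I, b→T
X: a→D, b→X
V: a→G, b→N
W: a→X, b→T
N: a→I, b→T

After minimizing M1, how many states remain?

First remove the unreachable states {L,Q,W}; 7 states remain.
Start with accepting vs non-accepting: {G,T} | {D,I,N,V,X}.
Split {G,T} by δ(·,b) → {T} and {G}.
On input a, block {D,I,N,V,X} splits into {D,I,N,X} and {V}.
On input a, block {D,I,N,X} splits into {I,N,X} and {D}.
On input a, block {I,N,X} splits into {I,N} and {X}.
Stable partition: {T} | {I,N} | {G} | {V} | {D} | {X} — 6 equivalence classes.

6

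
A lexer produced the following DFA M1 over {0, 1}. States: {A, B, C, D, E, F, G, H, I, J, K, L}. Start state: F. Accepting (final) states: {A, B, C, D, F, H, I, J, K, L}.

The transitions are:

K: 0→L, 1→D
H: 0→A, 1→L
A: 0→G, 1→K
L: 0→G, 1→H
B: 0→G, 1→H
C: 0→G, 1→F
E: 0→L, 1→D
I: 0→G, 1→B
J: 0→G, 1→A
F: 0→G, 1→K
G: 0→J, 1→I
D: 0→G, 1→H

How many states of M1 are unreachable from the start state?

Starting at F and following transitions, the reachable set is {A, B, D, F, G, H, I, J, K, L}. That leaves C, E unreachable — 2 in total.

2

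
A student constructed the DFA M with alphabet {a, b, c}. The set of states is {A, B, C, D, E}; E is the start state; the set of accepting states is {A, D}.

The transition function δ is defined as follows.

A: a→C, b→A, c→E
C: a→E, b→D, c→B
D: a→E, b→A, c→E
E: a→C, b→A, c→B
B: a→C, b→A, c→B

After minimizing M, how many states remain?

2

Every state is reachable, so we keep all 5.
Initial partition by acceptance: {A,D} | {B,C,E}.
Stable partition: {A,D} | {B,C,E} — 2 equivalence classes.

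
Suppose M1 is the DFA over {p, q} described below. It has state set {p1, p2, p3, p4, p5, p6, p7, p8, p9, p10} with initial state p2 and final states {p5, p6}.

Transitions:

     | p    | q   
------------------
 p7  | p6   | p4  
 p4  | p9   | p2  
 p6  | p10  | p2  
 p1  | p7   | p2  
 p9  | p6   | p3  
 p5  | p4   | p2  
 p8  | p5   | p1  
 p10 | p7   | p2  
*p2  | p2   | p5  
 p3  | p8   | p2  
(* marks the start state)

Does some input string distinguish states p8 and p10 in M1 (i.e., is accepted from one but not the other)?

Every state is reachable, so we keep all 10.
Initial partition by acceptance: {p5,p6} | {p1,p2,p3,p4,p7,p8,p9,p10}.
Refine {p1,p2,p3,p4,p7,p8,p9,p10} on symbol p: members go to different blocks, giving {p1,p2,p3,p4,p10} and {p7,p8,p9}.
On input p, block {p1,p2,p3,p4,p10} splits into {p1,p3,p4,p10} and {p2}.
The partition is now stable with 4 blocks: {p5,p6} | {p1,p3,p4,p10} | {p7,p8,p9} | {p2}.
p8 and p10 end up in different blocks, so they are distinguishable. For instance, the string 'p' is accepted from only p8.

Yes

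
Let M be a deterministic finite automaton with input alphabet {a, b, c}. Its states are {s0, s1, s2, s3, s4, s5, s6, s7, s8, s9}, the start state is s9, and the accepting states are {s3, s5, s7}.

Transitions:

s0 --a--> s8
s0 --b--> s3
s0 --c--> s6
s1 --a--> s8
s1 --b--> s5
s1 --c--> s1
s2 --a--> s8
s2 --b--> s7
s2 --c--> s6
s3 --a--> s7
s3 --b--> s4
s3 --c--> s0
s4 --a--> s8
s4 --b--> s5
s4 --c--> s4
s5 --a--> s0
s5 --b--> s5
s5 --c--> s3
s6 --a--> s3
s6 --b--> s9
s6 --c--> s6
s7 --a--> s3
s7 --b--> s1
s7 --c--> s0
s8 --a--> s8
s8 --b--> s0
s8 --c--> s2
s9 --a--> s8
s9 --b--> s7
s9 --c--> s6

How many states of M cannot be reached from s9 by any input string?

0

A breadth-first search from the start state visits every state.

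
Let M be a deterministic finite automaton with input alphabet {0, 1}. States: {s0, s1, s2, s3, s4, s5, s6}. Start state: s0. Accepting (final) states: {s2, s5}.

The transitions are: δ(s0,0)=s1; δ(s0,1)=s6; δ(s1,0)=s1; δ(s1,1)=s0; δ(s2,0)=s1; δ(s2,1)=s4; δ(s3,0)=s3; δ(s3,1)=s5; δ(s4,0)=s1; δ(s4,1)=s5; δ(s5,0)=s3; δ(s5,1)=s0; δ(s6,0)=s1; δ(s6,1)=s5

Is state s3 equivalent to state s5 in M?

No

First remove the unreachable states {s2,s4}; 5 states remain.
P0 = {s5} | {s0,s1,s3,s6}.
On input 1, block {s0,s1,s3,s6} splits into {s0,s1} and {s3,s6}.
Split {s0,s1} by δ(·,1) → {s0} and {s1}.
Split {s3,s6} by δ(·,0) → {s3} and {s6}.
The partition is now stable with 5 blocks: {s5} | {s0} | {s3} | {s1} | {s6}.
s3 and s5 end up in different blocks, so they are distinguishable. For instance, the string 'ε' is accepted from only s5.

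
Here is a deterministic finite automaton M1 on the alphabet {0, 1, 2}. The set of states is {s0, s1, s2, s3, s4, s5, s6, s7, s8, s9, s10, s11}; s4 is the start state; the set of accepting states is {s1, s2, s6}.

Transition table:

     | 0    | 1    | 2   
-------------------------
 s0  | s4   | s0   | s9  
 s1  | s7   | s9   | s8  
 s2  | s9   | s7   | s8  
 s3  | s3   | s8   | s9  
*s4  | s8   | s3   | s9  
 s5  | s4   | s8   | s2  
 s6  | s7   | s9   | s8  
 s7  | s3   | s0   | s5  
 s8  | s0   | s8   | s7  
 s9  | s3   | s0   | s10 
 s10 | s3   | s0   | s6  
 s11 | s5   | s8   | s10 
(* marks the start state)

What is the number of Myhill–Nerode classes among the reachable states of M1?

Reachable states from the start: {s0,s2,s3,s4,s5,s6,s7,s8,s9,s10}. Unreachable: {s1,s11} — drop them.
Start with accepting vs non-accepting: {s2,s6} | {s0,s3,s4,s5,s7,s8,s9,s10}.
On input 2, block {s0,s3,s4,s5,s7,s8,s9,s10} splits into {s0,s3,s4,s7,s8,s9} and {s5,s10}.
Split {s0,s3,s4,s7,s8,s9} by δ(·,2) → {s0,s3,s4,s8} and {s7,s9}.
The partition is now stable with 4 blocks: {s2,s6} | {s0,s3,s4,s8} | {s5,s10} | {s7,s9}.

4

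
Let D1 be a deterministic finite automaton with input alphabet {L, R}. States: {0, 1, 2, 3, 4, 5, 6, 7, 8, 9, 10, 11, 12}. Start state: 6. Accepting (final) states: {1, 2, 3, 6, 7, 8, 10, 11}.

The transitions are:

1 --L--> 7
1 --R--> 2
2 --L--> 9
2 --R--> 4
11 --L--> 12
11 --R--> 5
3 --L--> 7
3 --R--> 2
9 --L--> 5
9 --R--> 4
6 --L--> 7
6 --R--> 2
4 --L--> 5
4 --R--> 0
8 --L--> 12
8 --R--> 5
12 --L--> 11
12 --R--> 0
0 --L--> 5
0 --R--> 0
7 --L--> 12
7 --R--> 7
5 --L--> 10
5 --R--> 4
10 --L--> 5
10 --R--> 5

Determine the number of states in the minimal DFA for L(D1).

Reachable states from the start: {0,2,4,5,6,7,9,10,11,12}. Unreachable: {1,3,8} — drop them.
Initial partition by acceptance: {2,6,7,10,11} | {0,4,5,9,12}.
Split {2,6,7,10,11} by δ(·,L) → {2,7,10,11} and {6}.
Split {2,7,10,11} by δ(·,R) → {2,10,11} and {7}.
On input L, block {0,4,5,9,12} splits into {0,4,9} and {5,12}.
Refine {2,10,11} on symbol L: members go to different blocks, giving {10,11} and {2}.
Stable partition: {10,11} | {0,4,9} | {6} | {7} | {5,12} | {2} — 6 equivalence classes.

6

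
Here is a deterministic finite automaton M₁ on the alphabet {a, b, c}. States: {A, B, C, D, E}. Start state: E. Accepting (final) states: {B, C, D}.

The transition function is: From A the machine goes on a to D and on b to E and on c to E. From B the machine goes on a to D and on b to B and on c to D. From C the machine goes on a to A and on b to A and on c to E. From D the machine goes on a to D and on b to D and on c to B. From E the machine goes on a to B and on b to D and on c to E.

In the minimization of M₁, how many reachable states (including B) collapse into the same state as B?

Reachable states from the start: {B,D,E}. Unreachable: {A,C} — drop them.
P0 = {B,D} | {E}.
Stable partition: {B,D} | {E} — 2 equivalence classes.
State B belongs to the block {B,D}, which has 2 states.

2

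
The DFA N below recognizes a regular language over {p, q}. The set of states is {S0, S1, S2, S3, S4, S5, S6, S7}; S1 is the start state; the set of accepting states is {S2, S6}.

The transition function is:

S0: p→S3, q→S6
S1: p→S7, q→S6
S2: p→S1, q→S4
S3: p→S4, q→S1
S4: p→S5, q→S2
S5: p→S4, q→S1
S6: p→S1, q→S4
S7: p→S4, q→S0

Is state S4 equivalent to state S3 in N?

All states are reachable from the start state.
Initial partition by acceptance: {S2,S6} | {S0,S1,S3,S4,S5,S7}.
Split {S0,S1,S3,S4,S5,S7} by δ(·,q) → {S0,S1,S4} and {S3,S5,S7}.
Stable partition: {S2,S6} | {S0,S1,S4} | {S3,S5,S7} — 3 equivalence classes.
S4 and S3 end up in different blocks, so they are distinguishable. For instance, the string 'q' is accepted from only S4.

No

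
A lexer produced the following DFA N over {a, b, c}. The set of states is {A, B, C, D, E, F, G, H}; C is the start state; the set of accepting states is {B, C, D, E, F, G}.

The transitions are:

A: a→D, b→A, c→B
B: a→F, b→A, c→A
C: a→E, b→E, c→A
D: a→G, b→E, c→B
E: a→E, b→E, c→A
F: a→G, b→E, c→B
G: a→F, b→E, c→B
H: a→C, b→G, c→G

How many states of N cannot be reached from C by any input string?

1

BFS from C reaches {A, B, C, D, E, F, G}; the 1 state(s) H are never visited.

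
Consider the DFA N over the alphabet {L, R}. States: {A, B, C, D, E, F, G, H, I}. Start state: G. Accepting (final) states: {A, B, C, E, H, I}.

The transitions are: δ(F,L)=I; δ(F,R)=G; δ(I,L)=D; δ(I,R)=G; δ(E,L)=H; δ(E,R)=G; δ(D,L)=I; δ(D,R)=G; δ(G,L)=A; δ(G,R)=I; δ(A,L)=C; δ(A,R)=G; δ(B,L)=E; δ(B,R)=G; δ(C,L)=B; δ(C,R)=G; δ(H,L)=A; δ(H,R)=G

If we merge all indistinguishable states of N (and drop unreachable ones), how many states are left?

Reachable states from the start: {A,B,C,D,E,G,H,I}. Unreachable: {F} — drop them.
P0 = {A,B,C,E,H,I} | {D,G}.
Refine {A,B,C,E,H,I} on symbol L: members go to different blocks, giving {A,B,C,E,H} and {I}.
On input L, block {D,G} splits into {D} and {G}.
Stable partition: {A,B,C,E,H} | {D} | {I} | {G} — 4 equivalence classes.

4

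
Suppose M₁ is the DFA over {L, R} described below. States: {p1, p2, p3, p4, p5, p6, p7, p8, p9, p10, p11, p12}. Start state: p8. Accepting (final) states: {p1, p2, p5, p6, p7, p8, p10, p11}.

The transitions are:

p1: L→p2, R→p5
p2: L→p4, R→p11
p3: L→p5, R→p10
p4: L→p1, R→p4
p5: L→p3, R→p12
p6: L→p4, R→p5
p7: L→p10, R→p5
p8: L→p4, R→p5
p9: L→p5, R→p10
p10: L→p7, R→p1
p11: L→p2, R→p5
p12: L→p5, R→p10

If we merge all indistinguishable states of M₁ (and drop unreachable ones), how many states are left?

First remove the unreachable states {p6,p9}; 10 states remain.
P0 = {p1,p2,p5,p7,p8,p10,p11} | {p3,p4,p12}.
On input L, block {p1,p2,p5,p7,p8,p10,p11} splits into {p1,p7,p10,p11} and {p2,p5,p8}.
Refine {p1,p7,p10,p11} on symbol L: members go to different blocks, giving {p1,p11} and {p7,p10}.
Split {p3,p4,p12} by δ(·,L) → {p3,p12} and {p4}.
Split {p2,p5,p8} by δ(·,L) → {p2,p8} and {p5}.
Split {p2,p8} by δ(·,R) → {p2} and {p8}.
On input R, block {p7,p10} splits into {p7} and {p10}.
No further refinement is possible. Final partition (8 blocks): {p1,p11} | {p3,p12} | {p2} | {p7} | {p4} | {p5} | {p8} | {p10}.

8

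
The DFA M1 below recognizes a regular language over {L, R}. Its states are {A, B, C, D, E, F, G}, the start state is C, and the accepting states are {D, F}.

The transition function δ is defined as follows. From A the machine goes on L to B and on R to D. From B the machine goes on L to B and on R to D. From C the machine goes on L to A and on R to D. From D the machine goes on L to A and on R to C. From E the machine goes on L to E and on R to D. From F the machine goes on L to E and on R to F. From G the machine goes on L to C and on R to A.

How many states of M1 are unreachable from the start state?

3

Starting at C and following transitions, the reachable set is {A, B, C, D}. That leaves E, F, G unreachable — 3 in total.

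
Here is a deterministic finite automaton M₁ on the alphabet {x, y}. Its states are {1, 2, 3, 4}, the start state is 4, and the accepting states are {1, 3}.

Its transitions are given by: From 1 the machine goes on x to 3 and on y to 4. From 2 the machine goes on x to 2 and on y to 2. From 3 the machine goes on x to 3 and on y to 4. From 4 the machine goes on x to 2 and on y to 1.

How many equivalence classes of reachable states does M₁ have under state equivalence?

Start with accepting vs non-accepting: {1,3} | {2,4}.
Refine {2,4} on symbol y: members go to different blocks, giving {2} and {4}.
The partition is now stable with 3 blocks: {1,3} | {2} | {4}.

3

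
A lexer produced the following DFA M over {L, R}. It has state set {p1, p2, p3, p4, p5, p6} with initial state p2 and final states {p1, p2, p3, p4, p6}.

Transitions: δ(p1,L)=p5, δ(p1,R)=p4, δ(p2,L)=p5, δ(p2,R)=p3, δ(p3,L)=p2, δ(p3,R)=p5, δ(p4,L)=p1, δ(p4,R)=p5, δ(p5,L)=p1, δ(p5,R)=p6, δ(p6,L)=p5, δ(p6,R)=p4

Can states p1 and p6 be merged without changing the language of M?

Yes

Initial partition by acceptance: {p1,p2,p3,p4,p6} | {p5}.
Refine {p1,p2,p3,p4,p6} on symbol L: members go to different blocks, giving {p1,p2,p6} and {p3,p4}.
The partition is now stable with 3 blocks: {p1,p2,p6} | {p5} | {p3,p4}.
p1 and p6 lie in the same block of the stable partition, so they are equivalent — no string distinguishes them.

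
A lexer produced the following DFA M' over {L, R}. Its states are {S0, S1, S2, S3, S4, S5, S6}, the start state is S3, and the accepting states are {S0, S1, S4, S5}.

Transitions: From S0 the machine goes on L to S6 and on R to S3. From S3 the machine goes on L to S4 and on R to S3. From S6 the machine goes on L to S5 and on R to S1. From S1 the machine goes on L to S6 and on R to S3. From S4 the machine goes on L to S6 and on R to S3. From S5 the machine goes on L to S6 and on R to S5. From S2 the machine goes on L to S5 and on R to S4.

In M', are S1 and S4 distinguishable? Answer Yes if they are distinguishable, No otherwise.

No

First remove the unreachable states {S0,S2}; 5 states remain.
Initial partition by acceptance: {S1,S4,S5} | {S3,S6}.
Refine {S1,S4,S5} on symbol R: members go to different blocks, giving {S1,S4} and {S5}.
On input L, block {S3,S6} splits into {S3} and {S6}.
Stable partition: {S1,S4} | {S3} | {S5} | {S6} — 4 equivalence classes.
S1 and S4 lie in the same block of the stable partition, so they are equivalent — no string distinguishes them.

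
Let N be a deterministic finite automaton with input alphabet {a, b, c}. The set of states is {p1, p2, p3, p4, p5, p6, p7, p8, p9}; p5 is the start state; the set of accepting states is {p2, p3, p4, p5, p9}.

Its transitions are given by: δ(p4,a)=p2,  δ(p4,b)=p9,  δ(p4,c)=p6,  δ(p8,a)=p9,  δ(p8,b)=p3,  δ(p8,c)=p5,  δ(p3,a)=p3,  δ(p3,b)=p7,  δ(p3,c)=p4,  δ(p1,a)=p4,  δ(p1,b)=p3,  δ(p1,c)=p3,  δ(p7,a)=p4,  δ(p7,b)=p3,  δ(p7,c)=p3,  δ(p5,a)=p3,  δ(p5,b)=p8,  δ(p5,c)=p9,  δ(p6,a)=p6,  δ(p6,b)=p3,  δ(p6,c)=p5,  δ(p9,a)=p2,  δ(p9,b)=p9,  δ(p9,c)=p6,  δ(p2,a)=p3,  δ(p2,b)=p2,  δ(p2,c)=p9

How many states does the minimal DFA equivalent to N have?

5

Reachable states from the start: {p2,p3,p4,p5,p6,p7,p8,p9}. Unreachable: {p1} — drop them.
P0 = {p2,p3,p4,p5,p9} | {p6,p7,p8}.
Refine {p2,p3,p4,p5,p9} on symbol b: members go to different blocks, giving {p2,p4,p9} and {p3,p5}.
Split {p2,p4,p9} by δ(·,a) → {p4,p9} and {p2}.
On input a, block {p6,p7,p8} splits into {p7,p8} and {p6}.
No further refinement is possible. Final partition (5 blocks): {p4,p9} | {p7,p8} | {p3,p5} | {p2} | {p6}.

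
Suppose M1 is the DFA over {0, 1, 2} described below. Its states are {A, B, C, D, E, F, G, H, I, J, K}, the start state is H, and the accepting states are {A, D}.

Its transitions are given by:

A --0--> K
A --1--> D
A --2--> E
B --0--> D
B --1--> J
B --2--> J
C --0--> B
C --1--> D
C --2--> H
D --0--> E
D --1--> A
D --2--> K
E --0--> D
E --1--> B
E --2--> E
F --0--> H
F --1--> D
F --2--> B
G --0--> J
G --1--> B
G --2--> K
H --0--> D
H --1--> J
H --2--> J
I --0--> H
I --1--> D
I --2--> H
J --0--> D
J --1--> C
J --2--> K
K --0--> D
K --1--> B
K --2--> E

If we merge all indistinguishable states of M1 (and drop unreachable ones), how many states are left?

5

States {F,G,I} cannot be reached from the start state, so discard them.
Initial partition by acceptance: {A,D} | {B,C,E,H,J,K}.
On input 0, block {B,C,E,H,J,K} splits into {B,E,H,J,K} and {C}.
Refine {B,E,H,J,K} on symbol 1: members go to different blocks, giving {B,E,H,K} and {J}.
On input 1, block {B,E,H,K} splits into {B,H} and {E,K}.
Stable partition: {A,D} | {B,H} | {C} | {J} | {E,K} — 5 equivalence classes.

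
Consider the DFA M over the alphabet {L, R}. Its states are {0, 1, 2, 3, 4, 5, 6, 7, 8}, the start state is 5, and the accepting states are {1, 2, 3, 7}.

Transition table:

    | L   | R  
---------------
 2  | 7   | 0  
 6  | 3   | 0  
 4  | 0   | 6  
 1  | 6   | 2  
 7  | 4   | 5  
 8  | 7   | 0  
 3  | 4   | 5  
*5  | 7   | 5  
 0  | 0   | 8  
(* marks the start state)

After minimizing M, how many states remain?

States {1,2} cannot be reached from the start state, so discard them.
Start with accepting vs non-accepting: {3,7} | {0,4,5,6,8}.
On input L, block {0,4,5,6,8} splits into {5,6,8} and {0,4}.
Refine {5,6,8} on symbol R: members go to different blocks, giving {6,8} and {5}.
No further refinement is possible. Final partition (4 blocks): {3,7} | {6,8} | {0,4} | {5}.

4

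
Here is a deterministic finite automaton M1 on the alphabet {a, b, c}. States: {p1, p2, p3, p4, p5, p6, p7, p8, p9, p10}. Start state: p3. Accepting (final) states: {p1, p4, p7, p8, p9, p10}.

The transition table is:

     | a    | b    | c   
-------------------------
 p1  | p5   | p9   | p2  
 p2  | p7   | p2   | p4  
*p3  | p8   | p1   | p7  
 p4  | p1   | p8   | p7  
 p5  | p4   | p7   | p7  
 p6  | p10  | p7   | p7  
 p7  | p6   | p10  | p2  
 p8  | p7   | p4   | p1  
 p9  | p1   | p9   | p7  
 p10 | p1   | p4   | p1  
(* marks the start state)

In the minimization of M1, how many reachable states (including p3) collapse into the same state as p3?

Every state is reachable, so we keep all 10.
Start with accepting vs non-accepting: {p1,p4,p7,p8,p9,p10} | {p2,p3,p5,p6}.
Refine {p1,p4,p7,p8,p9,p10} on symbol a: members go to different blocks, giving {p4,p8,p9,p10} and {p1,p7}.
On input a, block {p2,p3,p5,p6} splits into {p3,p5,p6} and {p2}.
Stable partition: {p4,p8,p9,p10} | {p3,p5,p6} | {p1,p7} | {p2} — 4 equivalence classes.
The equivalence class containing p3 is {p3,p5,p6}, of size 3.

3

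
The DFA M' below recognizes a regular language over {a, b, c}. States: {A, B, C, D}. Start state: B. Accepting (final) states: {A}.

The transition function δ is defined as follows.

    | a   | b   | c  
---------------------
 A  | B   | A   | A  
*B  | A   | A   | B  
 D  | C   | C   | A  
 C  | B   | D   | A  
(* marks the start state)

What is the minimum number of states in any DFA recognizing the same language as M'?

Reachable states from the start: {A,B}. Unreachable: {C,D} — drop them.
Start with accepting vs non-accepting: {A} | {B}.
The partition is now stable with 2 blocks: {A} | {B}.

2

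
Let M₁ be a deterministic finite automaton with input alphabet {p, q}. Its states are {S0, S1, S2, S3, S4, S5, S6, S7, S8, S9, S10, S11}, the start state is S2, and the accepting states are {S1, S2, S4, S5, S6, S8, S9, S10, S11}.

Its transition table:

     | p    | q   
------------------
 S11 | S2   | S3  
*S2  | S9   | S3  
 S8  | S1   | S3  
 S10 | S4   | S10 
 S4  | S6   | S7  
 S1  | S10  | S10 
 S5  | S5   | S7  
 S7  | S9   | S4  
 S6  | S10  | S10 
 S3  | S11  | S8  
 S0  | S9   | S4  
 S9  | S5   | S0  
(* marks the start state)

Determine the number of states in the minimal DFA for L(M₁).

5

Initial partition by acceptance: {S1,S2,S4,S5,S6,S8,S9,S10,S11} | {S0,S3,S7}.
Refine {S1,S2,S4,S5,S6,S8,S9,S10,S11} on symbol q: members go to different blocks, giving {S2,S4,S5,S8,S9,S11} and {S1,S6,S10}.
Split {S2,S4,S5,S8,S9,S11} by δ(·,p) → {S2,S5,S9,S11} and {S4,S8}.
Refine {S1,S6,S10} on symbol p: members go to different blocks, giving {S1,S6} and {S10}.
No further refinement is possible. Final partition (5 blocks): {S2,S5,S9,S11} | {S0,S3,S7} | {S1,S6} | {S4,S8} | {S10}.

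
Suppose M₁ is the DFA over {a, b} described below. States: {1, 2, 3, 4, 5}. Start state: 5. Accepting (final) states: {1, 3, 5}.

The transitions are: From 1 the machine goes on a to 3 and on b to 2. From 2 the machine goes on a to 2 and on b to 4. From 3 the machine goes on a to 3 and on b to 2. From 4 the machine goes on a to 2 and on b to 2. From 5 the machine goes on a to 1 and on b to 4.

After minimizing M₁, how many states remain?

2

Every state is reachable, so we keep all 5.
Initial partition by acceptance: {1,3,5} | {2,4}.
Stable partition: {1,3,5} | {2,4} — 2 equivalence classes.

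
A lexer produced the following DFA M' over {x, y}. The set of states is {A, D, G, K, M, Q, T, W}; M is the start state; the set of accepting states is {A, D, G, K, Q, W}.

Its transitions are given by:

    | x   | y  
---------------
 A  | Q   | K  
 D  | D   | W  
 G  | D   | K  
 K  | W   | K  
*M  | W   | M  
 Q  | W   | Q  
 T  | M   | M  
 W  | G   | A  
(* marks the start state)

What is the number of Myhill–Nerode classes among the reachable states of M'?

2

First remove the unreachable states {T}; 7 states remain.
Initial partition by acceptance: {A,D,G,K,Q,W} | {M}.
No further refinement is possible. Final partition (2 blocks): {A,D,G,K,Q,W} | {M}.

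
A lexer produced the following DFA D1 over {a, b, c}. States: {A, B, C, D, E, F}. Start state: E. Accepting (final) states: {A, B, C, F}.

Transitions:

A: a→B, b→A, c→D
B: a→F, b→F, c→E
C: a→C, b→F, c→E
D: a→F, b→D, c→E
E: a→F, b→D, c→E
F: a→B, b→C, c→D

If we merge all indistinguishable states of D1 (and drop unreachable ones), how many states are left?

2

Reachable states from the start: {B,C,D,E,F}. Unreachable: {A} — drop them.
Initial partition by acceptance: {B,C,F} | {D,E}.
The partition is now stable with 2 blocks: {B,C,F} | {D,E}.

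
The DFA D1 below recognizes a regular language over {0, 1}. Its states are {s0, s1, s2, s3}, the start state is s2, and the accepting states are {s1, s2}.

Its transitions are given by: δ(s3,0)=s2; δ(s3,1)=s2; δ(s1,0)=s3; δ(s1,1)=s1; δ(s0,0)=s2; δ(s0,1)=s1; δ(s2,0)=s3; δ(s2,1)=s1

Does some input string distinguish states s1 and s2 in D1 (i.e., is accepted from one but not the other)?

States {s0} cannot be reached from the start state, so discard them.
Initial partition by acceptance: {s1,s2} | {s3}.
Stable partition: {s1,s2} | {s3} — 2 equivalence classes.
s1 and s2 lie in the same block of the stable partition, so they are equivalent — no string distinguishes them.

No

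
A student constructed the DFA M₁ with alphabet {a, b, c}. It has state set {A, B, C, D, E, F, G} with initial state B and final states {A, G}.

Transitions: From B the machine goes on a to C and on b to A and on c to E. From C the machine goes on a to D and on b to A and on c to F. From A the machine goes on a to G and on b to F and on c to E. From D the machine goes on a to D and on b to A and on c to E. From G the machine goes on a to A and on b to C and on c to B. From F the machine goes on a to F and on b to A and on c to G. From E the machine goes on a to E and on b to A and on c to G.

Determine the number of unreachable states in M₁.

Every one of the 7 states is reachable from B.

0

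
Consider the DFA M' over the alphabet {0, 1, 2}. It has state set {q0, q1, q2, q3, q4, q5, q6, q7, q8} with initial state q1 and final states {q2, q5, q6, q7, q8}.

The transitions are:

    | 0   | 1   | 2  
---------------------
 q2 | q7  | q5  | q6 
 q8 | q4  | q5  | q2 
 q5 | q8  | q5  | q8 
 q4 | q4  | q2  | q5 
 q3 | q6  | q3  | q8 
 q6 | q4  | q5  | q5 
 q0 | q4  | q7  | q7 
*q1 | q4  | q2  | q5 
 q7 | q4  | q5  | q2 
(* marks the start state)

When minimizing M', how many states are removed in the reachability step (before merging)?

2

No path from q1 leads to q0, q3; the other 7 states are all reachable.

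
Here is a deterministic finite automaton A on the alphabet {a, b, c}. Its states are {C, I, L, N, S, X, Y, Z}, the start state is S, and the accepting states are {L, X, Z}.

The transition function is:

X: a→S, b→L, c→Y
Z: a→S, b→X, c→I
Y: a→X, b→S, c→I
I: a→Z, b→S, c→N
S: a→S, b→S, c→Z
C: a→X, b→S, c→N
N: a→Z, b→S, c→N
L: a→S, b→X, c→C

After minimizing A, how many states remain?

All states are reachable from the start state.
Start with accepting vs non-accepting: {L,X,Z} | {C,I,N,S,Y}.
Refine {C,I,N,S,Y} on symbol a: members go to different blocks, giving {C,I,N,Y} and {S}.
Stable partition: {L,X,Z} | {C,I,N,Y} | {S} — 3 equivalence classes.

3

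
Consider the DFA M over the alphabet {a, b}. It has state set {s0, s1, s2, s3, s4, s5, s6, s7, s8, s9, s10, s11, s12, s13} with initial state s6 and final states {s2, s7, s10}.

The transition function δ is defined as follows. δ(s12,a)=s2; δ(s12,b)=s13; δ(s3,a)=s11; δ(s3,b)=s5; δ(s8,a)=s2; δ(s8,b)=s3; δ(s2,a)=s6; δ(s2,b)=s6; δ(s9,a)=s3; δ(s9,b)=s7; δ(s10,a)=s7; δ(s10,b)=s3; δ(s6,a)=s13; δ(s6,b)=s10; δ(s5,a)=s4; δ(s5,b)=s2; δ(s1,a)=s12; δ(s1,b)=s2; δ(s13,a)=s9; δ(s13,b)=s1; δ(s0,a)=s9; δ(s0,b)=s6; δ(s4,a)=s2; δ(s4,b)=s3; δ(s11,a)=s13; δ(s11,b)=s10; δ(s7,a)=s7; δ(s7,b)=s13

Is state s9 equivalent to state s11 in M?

First remove the unreachable states {s0,s8}; 12 states remain.
P0 = {s2,s7,s10} | {s1,s3,s4,s5,s6,s9,s11,s12,s13}.
On input a, block {s2,s7,s10} splits into {s7,s10} and {s2}.
Refine {s1,s3,s4,s5,s6,s9,s11,s12,s13} on symbol a: members go to different blocks, giving {s1,s3,s5,s6,s9,s11,s13} and {s4,s12}.
Refine {s1,s3,s5,s6,s9,s11,s13} on symbol a: members go to different blocks, giving {s3,s6,s9,s11,s13} and {s1,s5}.
On input b, block {s3,s6,s9,s11,s13} splits into {s6,s9,s11} and {s3,s13}.
No further refinement is possible. Final partition (6 blocks): {s7,s10} | {s6,s9,s11} | {s2} | {s4,s12} | {s1,s5} | {s3,s13}.
s9 and s11 lie in the same block of the stable partition, so they are equivalent — no string distinguishes them.

Yes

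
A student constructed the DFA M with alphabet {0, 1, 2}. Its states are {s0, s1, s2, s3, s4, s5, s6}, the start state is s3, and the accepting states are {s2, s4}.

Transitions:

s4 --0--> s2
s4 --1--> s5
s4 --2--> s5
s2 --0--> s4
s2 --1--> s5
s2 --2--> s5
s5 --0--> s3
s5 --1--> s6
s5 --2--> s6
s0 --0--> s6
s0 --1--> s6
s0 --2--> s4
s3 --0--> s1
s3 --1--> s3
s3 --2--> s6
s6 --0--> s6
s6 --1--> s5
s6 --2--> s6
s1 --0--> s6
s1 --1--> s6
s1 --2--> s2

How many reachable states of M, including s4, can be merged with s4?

States {s0} cannot be reached from the start state, so discard them.
Start with accepting vs non-accepting: {s2,s4} | {s1,s3,s5,s6}.
Refine {s1,s3,s5,s6} on symbol 2: members go to different blocks, giving {s3,s5,s6} and {s1}.
On input 0, block {s3,s5,s6} splits into {s5,s6} and {s3}.
Refine {s5,s6} on symbol 0: members go to different blocks, giving {s5} and {s6}.
Stable partition: {s2,s4} | {s5} | {s1} | {s3} | {s6} — 5 equivalence classes.
The equivalence class containing s4 is {s2,s4}, of size 2.

2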